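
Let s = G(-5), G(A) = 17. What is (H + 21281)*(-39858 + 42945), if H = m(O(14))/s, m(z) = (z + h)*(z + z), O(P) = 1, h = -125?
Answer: 1116040023/17 ≈ 6.5649e+7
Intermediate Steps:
m(z) = 2*z*(-125 + z) (m(z) = (z - 125)*(z + z) = (-125 + z)*(2*z) = 2*z*(-125 + z))
s = 17
H = -248/17 (H = (2*1*(-125 + 1))/17 = (2*1*(-124))*(1/17) = -248*1/17 = -248/17 ≈ -14.588)
(H + 21281)*(-39858 + 42945) = (-248/17 + 21281)*(-39858 + 42945) = (361529/17)*3087 = 1116040023/17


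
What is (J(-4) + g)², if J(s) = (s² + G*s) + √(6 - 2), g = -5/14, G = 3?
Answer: 6241/196 ≈ 31.842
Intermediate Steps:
g = -5/14 (g = -5*1/14 = -5/14 ≈ -0.35714)
J(s) = 2 + s² + 3*s (J(s) = (s² + 3*s) + √(6 - 2) = (s² + 3*s) + √4 = (s² + 3*s) + 2 = 2 + s² + 3*s)
(J(-4) + g)² = ((2 + (-4)² + 3*(-4)) - 5/14)² = ((2 + 16 - 12) - 5/14)² = (6 - 5/14)² = (79/14)² = 6241/196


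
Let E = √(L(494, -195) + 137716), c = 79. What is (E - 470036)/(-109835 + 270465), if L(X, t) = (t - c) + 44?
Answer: -235018/80315 + √137486/160630 ≈ -2.9239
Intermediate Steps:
L(X, t) = -35 + t (L(X, t) = (t - 1*79) + 44 = (t - 79) + 44 = (-79 + t) + 44 = -35 + t)
E = √137486 (E = √((-35 - 195) + 137716) = √(-230 + 137716) = √137486 ≈ 370.79)
(E - 470036)/(-109835 + 270465) = (√137486 - 470036)/(-109835 + 270465) = (-470036 + √137486)/160630 = (-470036 + √137486)*(1/160630) = -235018/80315 + √137486/160630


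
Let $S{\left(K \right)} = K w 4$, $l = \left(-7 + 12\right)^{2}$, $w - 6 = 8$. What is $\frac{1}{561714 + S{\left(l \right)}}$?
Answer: $\frac{1}{563114} \approx 1.7758 \cdot 10^{-6}$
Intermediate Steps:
$w = 14$ ($w = 6 + 8 = 14$)
$l = 25$ ($l = 5^{2} = 25$)
$S{\left(K \right)} = 56 K$ ($S{\left(K \right)} = K 14 \cdot 4 = 14 K 4 = 56 K$)
$\frac{1}{561714 + S{\left(l \right)}} = \frac{1}{561714 + 56 \cdot 25} = \frac{1}{561714 + 1400} = \frac{1}{563114}$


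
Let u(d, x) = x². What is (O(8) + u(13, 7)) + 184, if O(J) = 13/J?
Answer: 1877/8 ≈ 234.63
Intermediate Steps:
(O(8) + u(13, 7)) + 184 = (13/8 + 7²) + 184 = (13*(⅛) + 49) + 184 = (13/8 + 49) + 184 = 405/8 + 184 = 1877/8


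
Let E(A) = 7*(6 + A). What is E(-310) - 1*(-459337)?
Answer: 457209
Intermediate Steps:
E(A) = 42 + 7*A
E(-310) - 1*(-459337) = (42 + 7*(-310)) - 1*(-459337) = (42 - 2170) + 459337 = -2128 + 459337 = 457209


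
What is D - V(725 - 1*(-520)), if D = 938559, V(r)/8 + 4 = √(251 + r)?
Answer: 938591 - 16*√374 ≈ 9.3828e+5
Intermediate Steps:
V(r) = -32 + 8*√(251 + r)
D - V(725 - 1*(-520)) = 938559 - (-32 + 8*√(251 + (725 - 1*(-520)))) = 938559 - (-32 + 8*√(251 + (725 + 520))) = 938559 - (-32 + 8*√(251 + 1245)) = 938559 - (-32 + 8*√1496) = 938559 - (-32 + 8*(2*√374)) = 938559 - (-32 + 16*√374) = 938559 + (32 - 16*√374) = 938591 - 16*√374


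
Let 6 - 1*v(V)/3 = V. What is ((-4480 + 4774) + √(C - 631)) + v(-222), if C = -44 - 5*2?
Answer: 978 + I*√685 ≈ 978.0 + 26.173*I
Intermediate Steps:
v(V) = 18 - 3*V
C = -54 (C = -44 - 10 = -54)
((-4480 + 4774) + √(C - 631)) + v(-222) = ((-4480 + 4774) + √(-54 - 631)) + (18 - 3*(-222)) = (294 + √(-685)) + (18 + 666) = (294 + I*√685) + 684 = 978 + I*√685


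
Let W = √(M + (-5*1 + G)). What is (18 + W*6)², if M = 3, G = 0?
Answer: 252 + 216*I*√2 ≈ 252.0 + 305.47*I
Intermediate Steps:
W = I*√2 (W = √(3 + (-5*1 + 0)) = √(3 + (-5 + 0)) = √(3 - 5) = √(-2) = I*√2 ≈ 1.4142*I)
(18 + W*6)² = (18 + (I*√2)*6)² = (18 + 6*I*√2)²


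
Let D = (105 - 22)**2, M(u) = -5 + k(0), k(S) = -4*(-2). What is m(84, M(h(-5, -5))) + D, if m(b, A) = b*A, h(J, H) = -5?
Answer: 7141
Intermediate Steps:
k(S) = 8
M(u) = 3 (M(u) = -5 + 8 = 3)
m(b, A) = A*b
D = 6889 (D = 83**2 = 6889)
m(84, M(h(-5, -5))) + D = 3*84 + 6889 = 252 + 6889 = 7141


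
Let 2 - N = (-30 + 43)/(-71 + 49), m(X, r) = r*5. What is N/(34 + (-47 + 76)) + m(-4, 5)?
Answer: 11569/462 ≈ 25.041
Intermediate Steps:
m(X, r) = 5*r
N = 57/22 (N = 2 - (-30 + 43)/(-71 + 49) = 2 - 13/(-22) = 2 - 13*(-1)/22 = 2 - 1*(-13/22) = 2 + 13/22 = 57/22 ≈ 2.5909)
N/(34 + (-47 + 76)) + m(-4, 5) = (57/22)/(34 + (-47 + 76)) + 5*5 = (57/22)/(34 + 29) + 25 = (57/22)/63 + 25 = (1/63)*(57/22) + 25 = 19/462 + 25 = 11569/462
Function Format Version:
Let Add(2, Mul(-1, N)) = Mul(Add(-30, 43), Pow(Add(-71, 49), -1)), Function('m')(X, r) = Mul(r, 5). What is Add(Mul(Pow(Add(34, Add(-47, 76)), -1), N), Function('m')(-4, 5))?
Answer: Rational(11569, 462) ≈ 25.041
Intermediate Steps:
Function('m')(X, r) = Mul(5, r)
N = Rational(57, 22) (N = Add(2, Mul(-1, Mul(Add(-30, 43), Pow(Add(-71, 49), -1)))) = Add(2, Mul(-1, Mul(13, Pow(-22, -1)))) = Add(2, Mul(-1, Mul(13, Rational(-1, 22)))) = Add(2, Mul(-1, Rational(-13, 22))) = Add(2, Rational(13, 22)) = Rational(57, 22) ≈ 2.5909)
Add(Mul(Pow(Add(34, Add(-47, 76)), -1), N), Function('m')(-4, 5)) = Add(Mul(Pow(Add(34, Add(-47, 76)), -1), Rational(57, 22)), Mul(5, 5)) = Add(Mul(Pow(Add(34, 29), -1), Rational(57, 22)), 25) = Add(Mul(Pow(63, -1), Rational(57, 22)), 25) = Add(Mul(Rational(1, 63), Rational(57, 22)), 25) = Add(Rational(19, 462), 25) = Rational(11569, 462)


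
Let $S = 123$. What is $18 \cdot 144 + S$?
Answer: $2715$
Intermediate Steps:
$18 \cdot 144 + S = 18 \cdot 144 + 123 = 2592 + 123 = 2715$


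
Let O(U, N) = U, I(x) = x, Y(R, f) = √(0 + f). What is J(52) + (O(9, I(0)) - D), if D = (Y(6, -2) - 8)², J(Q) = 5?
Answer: -48 + 16*I*√2 ≈ -48.0 + 22.627*I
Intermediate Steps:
Y(R, f) = √f
D = (-8 + I*√2)² (D = (√(-2) - 8)² = (I*√2 - 8)² = (-8 + I*√2)² ≈ 62.0 - 22.627*I)
J(52) + (O(9, I(0)) - D) = 5 + (9 - (8 - I*√2)²) = 14 - (8 - I*√2)²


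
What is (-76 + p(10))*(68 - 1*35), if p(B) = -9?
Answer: -2805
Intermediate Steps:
(-76 + p(10))*(68 - 1*35) = (-76 - 9)*(68 - 1*35) = -85*(68 - 35) = -85*33 = -2805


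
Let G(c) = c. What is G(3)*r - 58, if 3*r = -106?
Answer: -164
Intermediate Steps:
r = -106/3 (r = (⅓)*(-106) = -106/3 ≈ -35.333)
G(3)*r - 58 = 3*(-106/3) - 58 = -106 - 58 = -164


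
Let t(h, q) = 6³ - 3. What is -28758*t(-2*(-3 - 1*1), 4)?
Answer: -6125454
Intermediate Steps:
t(h, q) = 213 (t(h, q) = 216 - 3 = 213)
-28758*t(-2*(-3 - 1*1), 4) = -28758*213 = -6125454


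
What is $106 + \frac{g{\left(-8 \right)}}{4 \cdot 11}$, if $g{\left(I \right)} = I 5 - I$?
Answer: $\frac{1158}{11} \approx 105.27$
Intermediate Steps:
$g{\left(I \right)} = 4 I$ ($g{\left(I \right)} = 5 I - I = 4 I$)
$106 + \frac{g{\left(-8 \right)}}{4 \cdot 11} = 106 + \frac{4 \left(-8\right)}{4 \cdot 11} = 106 - \frac{32}{44} = 106 - \frac{8}{11} = \frac{1158}{11}$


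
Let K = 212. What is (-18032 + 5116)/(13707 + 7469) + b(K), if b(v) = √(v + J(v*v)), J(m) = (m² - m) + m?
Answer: -3229/5294 + 6*√56110093 ≈ 44943.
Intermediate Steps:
J(m) = m²
b(v) = √(v + v⁴) (b(v) = √(v + (v*v)²) = √(v + (v²)²) = √(v + v⁴))
(-18032 + 5116)/(13707 + 7469) + b(K) = (-18032 + 5116)/(13707 + 7469) + √(212 + 212⁴) = -12916/21176 + √(212 + 2019963136) = -12916*1/21176 + √2019963348 = -3229/5294 + 6*√56110093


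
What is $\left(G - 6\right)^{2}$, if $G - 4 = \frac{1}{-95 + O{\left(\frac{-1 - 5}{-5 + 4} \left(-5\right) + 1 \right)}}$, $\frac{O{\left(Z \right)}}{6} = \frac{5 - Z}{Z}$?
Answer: $\frac{35366809}{8755681} \approx 4.0393$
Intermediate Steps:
$O{\left(Z \right)} = \frac{6 \left(5 - Z\right)}{Z}$ ($O{\left(Z \right)} = 6 \frac{5 - Z}{Z} = \frac{6 \left(5 - Z\right)}{Z}$)
$G = \frac{11807}{2959}$ ($G = 4 + \frac{1}{-95 - \left(6 - \frac{30}{\frac{-1 - 5}{-5 + 4} \left(-5\right) + 1}\right)} = 4 + \frac{1}{-95 - \left(6 - \frac{30}{- \frac{6}{-1} \left(-5\right) + 1}\right)} = 4 + \frac{1}{-95 - \left(6 - \frac{30}{\left(-6\right) \left(-1\right) \left(-5\right) + 1}\right)} = 4 + \frac{1}{-95 - \left(6 - \frac{30}{6 \left(-5\right) + 1}\right)} = 4 + \frac{1}{-95 - \left(6 - \frac{30}{-30 + 1}\right)} = 4 + \frac{1}{-95 - \left(6 - \frac{30}{-29}\right)} = 4 + \frac{1}{-95 + \left(-6 + 30 \left(- \frac{1}{29}\right)\right)} = 4 + \frac{1}{-95 - \frac{204}{29}} = 4 + \frac{1}{- \frac{2959}{29}} = 4 - \frac{29}{2959} = \frac{11807}{2959} \approx 3.9902$)
$\left(G - 6\right)^{2} = \left(\frac{11807}{2959} - 6\right)^{2} = \left(- \frac{5947}{2959}\right)^{2} = \frac{35366809}{8755681}$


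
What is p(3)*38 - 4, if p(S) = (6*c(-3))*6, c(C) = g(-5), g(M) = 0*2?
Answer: -4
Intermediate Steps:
g(M) = 0
c(C) = 0
p(S) = 0 (p(S) = (6*0)*6 = 0*6 = 0)
p(3)*38 - 4 = 0*38 - 4 = 0 - 4 = -4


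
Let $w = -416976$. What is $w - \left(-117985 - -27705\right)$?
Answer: $-326696$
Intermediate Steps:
$w - \left(-117985 - -27705\right) = -416976 - \left(-117985 - -27705\right) = -416976 - \left(-117985 + 27705\right) = -416976 - -90280 = -416976 + 90280 = -326696$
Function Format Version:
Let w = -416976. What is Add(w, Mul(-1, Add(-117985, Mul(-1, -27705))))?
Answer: -326696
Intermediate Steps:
Add(w, Mul(-1, Add(-117985, Mul(-1, -27705)))) = Add(-416976, Mul(-1, Add(-117985, Mul(-1, -27705)))) = Add(-416976, Mul(-1, Add(-117985, 27705))) = Add(-416976, Mul(-1, -90280)) = Add(-416976, 90280) = -326696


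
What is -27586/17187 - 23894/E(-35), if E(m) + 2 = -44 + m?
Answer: 136143904/464049 ≈ 293.38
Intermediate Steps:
E(m) = -46 + m (E(m) = -2 + (-44 + m) = -46 + m)
-27586/17187 - 23894/E(-35) = -27586/17187 - 23894/(-46 - 35) = -27586*1/17187 - 23894/(-81) = -27586/17187 - 23894*(-1/81) = -27586/17187 + 23894/81 = 136143904/464049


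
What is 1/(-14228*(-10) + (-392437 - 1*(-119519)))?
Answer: -1/130638 ≈ -7.6547e-6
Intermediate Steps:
1/(-14228*(-10) + (-392437 - 1*(-119519))) = 1/(142280 + (-392437 + 119519)) = 1/(142280 - 272918) = 1/(-130638) = -1/130638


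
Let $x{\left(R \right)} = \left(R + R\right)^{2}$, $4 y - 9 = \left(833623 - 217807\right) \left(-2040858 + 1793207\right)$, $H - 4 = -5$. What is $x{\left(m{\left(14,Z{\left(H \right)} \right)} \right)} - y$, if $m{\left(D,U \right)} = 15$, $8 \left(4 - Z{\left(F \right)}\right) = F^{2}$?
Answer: $\frac{152507451807}{4} \approx 3.8127 \cdot 10^{10}$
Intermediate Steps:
$H = -1$ ($H = 4 - 5 = -1$)
$Z{\left(F \right)} = 4 - \frac{F^{2}}{8}$
$y = - \frac{152507448207}{4}$ ($y = \frac{9}{4} + \frac{\left(833623 - 217807\right) \left(-2040858 + 1793207\right)}{4} = \frac{9}{4} + \frac{615816 \left(-247651\right)}{4} = \frac{9}{4} + \frac{1}{4} \left(-152507448216\right) = \frac{9}{4} - 38126862054 = - \frac{152507448207}{4} \approx -3.8127 \cdot 10^{10}$)
$x{\left(R \right)} = 4 R^{2}$ ($x{\left(R \right)} = \left(2 R\right)^{2} = 4 R^{2}$)
$x{\left(m{\left(14,Z{\left(H \right)} \right)} \right)} - y = 4 \cdot 15^{2} - - \frac{152507448207}{4} = 4 \cdot 225 + \frac{152507448207}{4} = 900 + \frac{152507448207}{4} = \frac{152507451807}{4}$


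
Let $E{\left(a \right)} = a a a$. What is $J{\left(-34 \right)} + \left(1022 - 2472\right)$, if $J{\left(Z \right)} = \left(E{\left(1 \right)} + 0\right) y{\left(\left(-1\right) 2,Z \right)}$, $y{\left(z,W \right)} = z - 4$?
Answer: $-1456$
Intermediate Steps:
$E{\left(a \right)} = a^{3}$ ($E{\left(a \right)} = a^{2} a = a^{3}$)
$y{\left(z,W \right)} = -4 + z$
$J{\left(Z \right)} = -6$ ($J{\left(Z \right)} = \left(1^{3} + 0\right) \left(-4 - 2\right) = \left(1 + 0\right) \left(-4 - 2\right) = 1 \left(-6\right) = -6$)
$J{\left(-34 \right)} + \left(1022 - 2472\right) = -6 + \left(1022 - 2472\right) = -6 - 1450 = -1456$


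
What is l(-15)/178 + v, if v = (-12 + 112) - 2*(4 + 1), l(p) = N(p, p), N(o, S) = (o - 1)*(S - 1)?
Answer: 8138/89 ≈ 91.438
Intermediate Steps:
N(o, S) = (-1 + S)*(-1 + o) (N(o, S) = (-1 + o)*(-1 + S) = (-1 + S)*(-1 + o))
l(p) = 1 + p² - 2*p (l(p) = 1 - p - p + p*p = 1 - p - p + p² = 1 + p² - 2*p)
v = 90 (v = 100 - 2*5 = 100 - 10 = 90)
l(-15)/178 + v = (1 + (-15)² - 2*(-15))/178 + 90 = (1 + 225 + 30)*(1/178) + 90 = 256*(1/178) + 90 = 128/89 + 90 = 8138/89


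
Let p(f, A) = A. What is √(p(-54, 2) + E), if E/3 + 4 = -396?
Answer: I*√1198 ≈ 34.612*I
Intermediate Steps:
E = -1200 (E = -12 + 3*(-396) = -12 - 1188 = -1200)
√(p(-54, 2) + E) = √(2 - 1200) = √(-1198) = I*√1198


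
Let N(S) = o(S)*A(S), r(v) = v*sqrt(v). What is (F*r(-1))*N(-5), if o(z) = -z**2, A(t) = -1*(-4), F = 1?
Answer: 100*I ≈ 100.0*I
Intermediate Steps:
A(t) = 4
r(v) = v**(3/2)
N(S) = -4*S**2 (N(S) = -S**2*4 = -4*S**2)
(F*r(-1))*N(-5) = (1*(-1)**(3/2))*(-4*(-5)**2) = (1*(-I))*(-4*25) = -I*(-100) = 100*I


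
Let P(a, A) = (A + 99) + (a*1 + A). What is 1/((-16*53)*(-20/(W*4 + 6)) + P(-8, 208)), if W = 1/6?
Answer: 1/3051 ≈ 0.00032776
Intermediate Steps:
W = ⅙ ≈ 0.16667
P(a, A) = 99 + a + 2*A (P(a, A) = (99 + A) + (a + A) = (99 + A) + (A + a) = 99 + a + 2*A)
1/((-16*53)*(-20/(W*4 + 6)) + P(-8, 208)) = 1/((-16*53)*(-20/((⅙)*4 + 6)) + (99 - 8 + 2*208)) = 1/(-(-16960)/(⅔ + 6) + (99 - 8 + 416)) = 1/(-(-16960)/20/3 + 507) = 1/(-(-16960)*3/20 + 507) = 1/(-848*(-3) + 507) = 1/(2544 + 507) = 1/3051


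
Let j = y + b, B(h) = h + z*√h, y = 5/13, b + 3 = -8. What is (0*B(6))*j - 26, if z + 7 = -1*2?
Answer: -26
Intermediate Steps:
z = -9 (z = -7 - 1*2 = -7 - 2 = -9)
b = -11 (b = -3 - 8 = -11)
y = 5/13 (y = 5*(1/13) = 5/13 ≈ 0.38462)
B(h) = h - 9*√h
j = -138/13 (j = 5/13 - 11 = -138/13 ≈ -10.615)
(0*B(6))*j - 26 = (0*(6 - 9*√6))*(-138/13) - 26 = 0*(-138/13) - 26 = 0 - 26 = -26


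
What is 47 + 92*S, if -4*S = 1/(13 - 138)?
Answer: 5898/125 ≈ 47.184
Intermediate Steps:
S = 1/500 (S = -1/(4*(13 - 138)) = -1/4/(-125) = -1/4*(-1/125) = 1/500 ≈ 0.0020000)
47 + 92*S = 47 + 92*(1/500) = 47 + 23/125 = 5898/125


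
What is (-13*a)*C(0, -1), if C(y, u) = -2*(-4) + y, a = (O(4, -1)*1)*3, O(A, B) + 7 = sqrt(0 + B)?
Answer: 2184 - 312*I ≈ 2184.0 - 312.0*I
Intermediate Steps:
O(A, B) = -7 + sqrt(B) (O(A, B) = -7 + sqrt(0 + B) = -7 + sqrt(B))
a = -21 + 3*I (a = ((-7 + sqrt(-1))*1)*3 = ((-7 + I)*1)*3 = (-7 + I)*3 = -21 + 3*I ≈ -21.0 + 3.0*I)
C(y, u) = 8 + y
(-13*a)*C(0, -1) = (-13*(-21 + 3*I))*(8 + 0) = (273 - 39*I)*8 = 2184 - 312*I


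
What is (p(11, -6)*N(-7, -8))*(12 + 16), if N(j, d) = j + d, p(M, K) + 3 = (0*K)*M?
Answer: 1260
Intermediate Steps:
p(M, K) = -3 (p(M, K) = -3 + (0*K)*M = -3 + 0*M = -3 + 0 = -3)
N(j, d) = d + j
(p(11, -6)*N(-7, -8))*(12 + 16) = (-3*(-8 - 7))*(12 + 16) = -3*(-15)*28 = 45*28 = 1260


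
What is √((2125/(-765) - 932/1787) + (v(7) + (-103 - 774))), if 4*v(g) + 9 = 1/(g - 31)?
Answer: I*√1623363212710/42888 ≈ 29.708*I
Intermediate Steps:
v(g) = -9/4 + 1/(4*(-31 + g)) (v(g) = -9/4 + 1/(4*(g - 31)) = -9/4 + 1/(4*(-31 + g)))
√((2125/(-765) - 932/1787) + (v(7) + (-103 - 774))) = √((2125/(-765) - 932/1787) + ((280 - 9*7)/(4*(-31 + 7)) + (-103 - 774))) = √((2125*(-1/765) - 932*1/1787) + ((¼)*(280 - 63)/(-24) - 877)) = √((-25/9 - 932/1787) + ((¼)*(-1/24)*217 - 877)) = √(-53063/16083 + (-217/96 - 877)) = √(-53063/16083 - 84409/96) = √(-454214665/514656) = I*√1623363212710/42888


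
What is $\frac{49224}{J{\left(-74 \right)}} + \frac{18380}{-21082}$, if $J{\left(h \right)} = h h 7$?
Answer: $\frac{5949968}{14430629} \approx 0.41232$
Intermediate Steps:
$J{\left(h \right)} = 7 h^{2}$ ($J{\left(h \right)} = h^{2} \cdot 7 = 7 h^{2}$)
$\frac{49224}{J{\left(-74 \right)}} + \frac{18380}{-21082} = \frac{49224}{7 \left(-74\right)^{2}} + \frac{18380}{-21082} = \frac{49224}{7 \cdot 5476} + 18380 \left(- \frac{1}{21082}\right) = \frac{49224}{38332} - \frac{9190}{10541} = 49224 \cdot \frac{1}{38332} - \frac{9190}{10541} = \frac{1758}{1369} - \frac{9190}{10541} = \frac{5949968}{14430629}$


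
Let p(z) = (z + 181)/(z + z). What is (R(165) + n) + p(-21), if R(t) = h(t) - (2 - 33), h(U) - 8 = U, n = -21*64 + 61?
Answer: -22739/21 ≈ -1082.8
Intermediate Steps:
p(z) = (181 + z)/(2*z) (p(z) = (181 + z)/((2*z)) = (181 + z)*(1/(2*z)) = (181 + z)/(2*z))
n = -1283 (n = -1344 + 61 = -1283)
h(U) = 8 + U
R(t) = 39 + t (R(t) = (8 + t) - (2 - 33) = (8 + t) - 1*(-31) = (8 + t) + 31 = 39 + t)
(R(165) + n) + p(-21) = ((39 + 165) - 1283) + (1/2)*(181 - 21)/(-21) = (204 - 1283) + (1/2)*(-1/21)*160 = -1079 - 80/21 = -22739/21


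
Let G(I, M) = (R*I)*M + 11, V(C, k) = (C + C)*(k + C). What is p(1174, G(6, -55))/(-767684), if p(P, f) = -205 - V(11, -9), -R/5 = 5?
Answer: 249/767684 ≈ 0.00032435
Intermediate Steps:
V(C, k) = 2*C*(C + k) (V(C, k) = (2*C)*(C + k) = 2*C*(C + k))
R = -25 (R = -5*5 = -25)
G(I, M) = 11 - 25*I*M (G(I, M) = (-25*I)*M + 11 = -25*I*M + 11 = 11 - 25*I*M)
p(P, f) = -249 (p(P, f) = -205 - 2*11*(11 - 9) = -205 - 2*11*2 = -205 - 1*44 = -205 - 44 = -249)
p(1174, G(6, -55))/(-767684) = -249/(-767684) = -249*(-1/767684) = 249/767684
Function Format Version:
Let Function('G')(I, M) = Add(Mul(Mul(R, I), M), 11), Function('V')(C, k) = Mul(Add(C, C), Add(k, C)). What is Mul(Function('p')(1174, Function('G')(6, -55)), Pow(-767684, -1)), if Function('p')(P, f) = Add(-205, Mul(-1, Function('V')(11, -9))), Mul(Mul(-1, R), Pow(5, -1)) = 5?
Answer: Rational(249, 767684) ≈ 0.00032435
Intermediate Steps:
Function('V')(C, k) = Mul(2, C, Add(C, k)) (Function('V')(C, k) = Mul(Mul(2, C), Add(C, k)) = Mul(2, C, Add(C, k)))
R = -25 (R = Mul(-5, 5) = -25)
Function('G')(I, M) = Add(11, Mul(-25, I, M)) (Function('G')(I, M) = Add(Mul(Mul(-25, I), M), 11) = Add(Mul(-25, I, M), 11) = Add(11, Mul(-25, I, M)))
Function('p')(P, f) = -249 (Function('p')(P, f) = Add(-205, Mul(-1, Mul(2, 11, Add(11, -9)))) = Add(-205, Mul(-1, Mul(2, 11, 2))) = Add(-205, Mul(-1, 44)) = Add(-205, -44) = -249)
Mul(Function('p')(1174, Function('G')(6, -55)), Pow(-767684, -1)) = Mul(-249, Pow(-767684, -1)) = Mul(-249, Rational(-1, 767684)) = Rational(249, 767684)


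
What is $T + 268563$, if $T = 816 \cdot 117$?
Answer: $364035$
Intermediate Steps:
$T = 95472$
$T + 268563 = 95472 + 268563 = 364035$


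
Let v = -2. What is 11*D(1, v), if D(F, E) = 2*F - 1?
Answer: 11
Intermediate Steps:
D(F, E) = -1 + 2*F
11*D(1, v) = 11*(-1 + 2*1) = 11*(-1 + 2) = 11*1 = 11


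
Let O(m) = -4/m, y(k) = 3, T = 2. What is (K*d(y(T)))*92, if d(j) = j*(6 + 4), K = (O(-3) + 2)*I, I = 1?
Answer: 9200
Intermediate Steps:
K = 10/3 (K = (-4/(-3) + 2)*1 = (-4*(-⅓) + 2)*1 = (4/3 + 2)*1 = (10/3)*1 = 10/3 ≈ 3.3333)
d(j) = 10*j (d(j) = j*10 = 10*j)
(K*d(y(T)))*92 = (10*(10*3)/3)*92 = ((10/3)*30)*92 = 100*92 = 9200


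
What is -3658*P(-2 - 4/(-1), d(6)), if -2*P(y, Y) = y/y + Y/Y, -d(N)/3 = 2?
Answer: 3658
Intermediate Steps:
d(N) = -6 (d(N) = -3*2 = -6)
P(y, Y) = -1 (P(y, Y) = -(y/y + Y/Y)/2 = -(1 + 1)/2 = -½*2 = -1)
-3658*P(-2 - 4/(-1), d(6)) = -3658*(-1) = 3658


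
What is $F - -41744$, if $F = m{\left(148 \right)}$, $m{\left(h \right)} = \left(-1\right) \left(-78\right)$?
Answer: $41822$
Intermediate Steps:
$m{\left(h \right)} = 78$
$F = 78$
$F - -41744 = 78 - -41744 = 78 + 41744 = 41822$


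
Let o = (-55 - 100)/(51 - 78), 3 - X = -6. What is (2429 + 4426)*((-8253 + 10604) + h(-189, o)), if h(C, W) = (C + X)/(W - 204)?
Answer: 86302825365/5353 ≈ 1.6122e+7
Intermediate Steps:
X = 9 (X = 3 - 1*(-6) = 3 + 6 = 9)
o = 155/27 (o = -155/(-27) = -155*(-1/27) = 155/27 ≈ 5.7407)
h(C, W) = (9 + C)/(-204 + W) (h(C, W) = (C + 9)/(W - 204) = (9 + C)/(-204 + W))
(2429 + 4426)*((-8253 + 10604) + h(-189, o)) = (2429 + 4426)*((-8253 + 10604) + (9 - 189)/(-204 + 155/27)) = 6855*(2351 - 180/(-5353/27)) = 6855*(2351 - 27/5353*(-180)) = 6855*(2351 + 4860/5353) = 6855*(12589763/5353) = 86302825365/5353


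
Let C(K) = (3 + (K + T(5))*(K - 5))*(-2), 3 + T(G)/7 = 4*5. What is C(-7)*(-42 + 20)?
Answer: -59004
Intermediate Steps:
T(G) = 119 (T(G) = -21 + 7*(4*5) = -21 + 7*20 = -21 + 140 = 119)
C(K) = -6 - 2*(-5 + K)*(119 + K) (C(K) = (3 + (K + 119)*(K - 5))*(-2) = (3 + (119 + K)*(-5 + K))*(-2) = (3 + (-5 + K)*(119 + K))*(-2) = -6 - 2*(-5 + K)*(119 + K))
C(-7)*(-42 + 20) = (1184 - 228*(-7) - 2*(-7)²)*(-42 + 20) = (1184 + 1596 - 2*49)*(-22) = (1184 + 1596 - 98)*(-22) = 2682*(-22) = -59004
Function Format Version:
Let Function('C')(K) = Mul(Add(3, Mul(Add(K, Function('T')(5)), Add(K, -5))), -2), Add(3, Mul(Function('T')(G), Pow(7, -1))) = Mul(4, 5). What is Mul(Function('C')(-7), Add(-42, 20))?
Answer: -59004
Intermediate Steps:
Function('T')(G) = 119 (Function('T')(G) = Add(-21, Mul(7, Mul(4, 5))) = Add(-21, Mul(7, 20)) = Add(-21, 140) = 119)
Function('C')(K) = Add(-6, Mul(-2, Add(-5, K), Add(119, K))) (Function('C')(K) = Mul(Add(3, Mul(Add(K, 119), Add(K, -5))), -2) = Mul(Add(3, Mul(Add(119, K), Add(-5, K))), -2) = Mul(Add(3, Mul(Add(-5, K), Add(119, K))), -2) = Add(-6, Mul(-2, Add(-5, K), Add(119, K))))
Mul(Function('C')(-7), Add(-42, 20)) = Mul(Add(1184, Mul(-228, -7), Mul(-2, Pow(-7, 2))), Add(-42, 20)) = Mul(Add(1184, 1596, Mul(-2, 49)), -22) = Mul(Add(1184, 1596, -98), -22) = Mul(2682, -22) = -59004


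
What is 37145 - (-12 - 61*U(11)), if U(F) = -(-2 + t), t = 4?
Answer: 37035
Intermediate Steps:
U(F) = -2 (U(F) = -(-2 + 4) = -1*2 = -2)
37145 - (-12 - 61*U(11)) = 37145 - (-12 - 61*(-2)) = 37145 - (-12 + 122) = 37145 - 1*110 = 37145 - 110 = 37035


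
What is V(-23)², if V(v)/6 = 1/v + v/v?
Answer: 17424/529 ≈ 32.938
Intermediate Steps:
V(v) = 6 + 6/v (V(v) = 6*(1/v + v/v) = 6*(1/v + 1) = 6*(1 + 1/v) = 6 + 6/v)
V(-23)² = (6 + 6/(-23))² = (6 + 6*(-1/23))² = (6 - 6/23)² = (132/23)² = 17424/529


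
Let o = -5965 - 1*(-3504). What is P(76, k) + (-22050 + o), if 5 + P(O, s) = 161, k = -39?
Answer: -24355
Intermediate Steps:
P(O, s) = 156 (P(O, s) = -5 + 161 = 156)
o = -2461 (o = -5965 + 3504 = -2461)
P(76, k) + (-22050 + o) = 156 + (-22050 - 2461) = 156 - 24511 = -24355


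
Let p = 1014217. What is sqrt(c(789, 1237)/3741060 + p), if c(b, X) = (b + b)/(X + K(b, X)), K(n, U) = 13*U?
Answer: sqrt(29563320486079036218499035)/5398973090 ≈ 1007.1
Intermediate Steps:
c(b, X) = b/(7*X) (c(b, X) = (b + b)/(X + 13*X) = (2*b)/((14*X)) = (2*b)*(1/(14*X)) = b/(7*X))
sqrt(c(789, 1237)/3741060 + p) = sqrt(((1/7)*789/1237)/3741060 + 1014217) = sqrt(((1/7)*789*(1/1237))*(1/3741060) + 1014217) = sqrt((789/8659)*(1/3741060) + 1014217) = sqrt(263/10797946180 + 1014217) = sqrt(10951460580841323/10797946180) = sqrt(29563320486079036218499035)/5398973090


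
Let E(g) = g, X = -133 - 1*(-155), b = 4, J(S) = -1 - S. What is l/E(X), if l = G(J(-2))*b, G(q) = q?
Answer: 2/11 ≈ 0.18182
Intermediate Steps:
X = 22 (X = -133 + 155 = 22)
l = 4 (l = (-1 - 1*(-2))*4 = (-1 + 2)*4 = 1*4 = 4)
l/E(X) = 4/22 = 4*(1/22) = 2/11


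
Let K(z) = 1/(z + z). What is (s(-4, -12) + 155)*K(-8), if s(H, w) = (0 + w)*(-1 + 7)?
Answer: -83/16 ≈ -5.1875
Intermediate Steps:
s(H, w) = 6*w (s(H, w) = w*6 = 6*w)
K(z) = 1/(2*z)
(s(-4, -12) + 155)*K(-8) = (6*(-12) + 155)*((½)/(-8)) = (-72 + 155)*((½)*(-⅛)) = 83*(-1/16) = -83/16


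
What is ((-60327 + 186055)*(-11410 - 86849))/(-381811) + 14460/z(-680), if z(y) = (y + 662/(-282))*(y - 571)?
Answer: 165212956623944548/5106084118819 ≈ 32356.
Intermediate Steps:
z(y) = (-571 + y)*(-331/141 + y) (z(y) = (y + 662*(-1/282))*(-571 + y) = (y - 331/141)*(-571 + y) = (-331/141 + y)*(-571 + y) = (-571 + y)*(-331/141 + y))
((-60327 + 186055)*(-11410 - 86849))/(-381811) + 14460/z(-680) = ((-60327 + 186055)*(-11410 - 86849))/(-381811) + 14460/(189001/141 + (-680)**2 - 80842/141*(-680)) = (125728*(-98259))*(-1/381811) + 14460/(189001/141 + 462400 + 54972560/141) = -12353907552*(-1/381811) + 14460/(40119987/47) = 12353907552/381811 + 14460*(47/40119987) = 12353907552/381811 + 226540/13373329 = 165212956623944548/5106084118819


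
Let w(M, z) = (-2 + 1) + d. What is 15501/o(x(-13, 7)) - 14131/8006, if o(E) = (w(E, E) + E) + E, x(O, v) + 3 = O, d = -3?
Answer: -20768287/48036 ≈ -432.35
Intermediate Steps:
w(M, z) = -4 (w(M, z) = (-2 + 1) - 3 = -1 - 3 = -4)
x(O, v) = -3 + O
o(E) = -4 + 2*E (o(E) = (-4 + E) + E = -4 + 2*E)
15501/o(x(-13, 7)) - 14131/8006 = 15501/(-4 + 2*(-3 - 13)) - 14131/8006 = 15501/(-4 + 2*(-16)) - 14131*1/8006 = 15501/(-4 - 32) - 14131/8006 = 15501/(-36) - 14131/8006 = 15501*(-1/36) - 14131/8006 = -5167/12 - 14131/8006 = -20768287/48036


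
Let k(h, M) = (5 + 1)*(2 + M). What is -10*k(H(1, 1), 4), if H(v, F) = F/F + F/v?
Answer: -360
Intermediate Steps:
H(v, F) = 1 + F/v
k(h, M) = 12 + 6*M (k(h, M) = 6*(2 + M) = 12 + 6*M)
-10*k(H(1, 1), 4) = -10*(12 + 6*4) = -10*(12 + 24) = -10*36 = -360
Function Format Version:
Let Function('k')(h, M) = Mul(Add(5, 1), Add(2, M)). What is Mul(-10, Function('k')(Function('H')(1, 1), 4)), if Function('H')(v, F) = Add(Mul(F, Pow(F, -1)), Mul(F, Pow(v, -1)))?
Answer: -360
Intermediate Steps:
Function('H')(v, F) = Add(1, Mul(F, Pow(v, -1)))
Function('k')(h, M) = Add(12, Mul(6, M)) (Function('k')(h, M) = Mul(6, Add(2, M)) = Add(12, Mul(6, M)))
Mul(-10, Function('k')(Function('H')(1, 1), 4)) = Mul(-10, Add(12, Mul(6, 4))) = Mul(-10, Add(12, 24)) = Mul(-10, 36) = -360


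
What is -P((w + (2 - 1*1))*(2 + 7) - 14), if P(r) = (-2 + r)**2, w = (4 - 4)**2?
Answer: -49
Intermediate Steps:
w = 0 (w = 0**2 = 0)
-P((w + (2 - 1*1))*(2 + 7) - 14) = -(-2 + ((0 + (2 - 1*1))*(2 + 7) - 14))**2 = -(-2 + ((0 + (2 - 1))*9 - 14))**2 = -(-2 + ((0 + 1)*9 - 14))**2 = -(-2 + (1*9 - 14))**2 = -(-2 + (9 - 14))**2 = -(-2 - 5)**2 = -1*(-7)**2 = -1*49 = -49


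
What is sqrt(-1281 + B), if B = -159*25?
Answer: 6*I*sqrt(146) ≈ 72.498*I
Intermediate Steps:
B = -3975
sqrt(-1281 + B) = sqrt(-1281 - 3975) = sqrt(-5256) = 6*I*sqrt(146)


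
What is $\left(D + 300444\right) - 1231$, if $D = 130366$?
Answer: $429579$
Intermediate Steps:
$\left(D + 300444\right) - 1231 = \left(130366 + 300444\right) - 1231 = 430810 - 1231 = 429579$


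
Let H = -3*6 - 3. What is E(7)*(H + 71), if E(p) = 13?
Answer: 650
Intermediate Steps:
H = -21 (H = -18 - 3 = -21)
E(7)*(H + 71) = 13*(-21 + 71) = 13*50 = 650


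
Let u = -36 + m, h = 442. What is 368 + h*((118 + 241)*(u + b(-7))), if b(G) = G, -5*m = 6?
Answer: -35065998/5 ≈ -7.0132e+6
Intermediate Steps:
m = -6/5 (m = -⅕*6 = -6/5 ≈ -1.2000)
u = -186/5 (u = -36 - 6/5 = -186/5 ≈ -37.200)
368 + h*((118 + 241)*(u + b(-7))) = 368 + 442*((118 + 241)*(-186/5 - 7)) = 368 + 442*(359*(-221/5)) = 368 + 442*(-79339/5) = 368 - 35067838/5 = -35065998/5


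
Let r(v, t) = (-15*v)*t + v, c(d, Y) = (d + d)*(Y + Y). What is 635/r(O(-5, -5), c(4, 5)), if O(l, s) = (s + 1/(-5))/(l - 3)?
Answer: -12700/15587 ≈ -0.81478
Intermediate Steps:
c(d, Y) = 4*Y*d (c(d, Y) = (2*d)*(2*Y) = 4*Y*d)
O(l, s) = (-⅕ + s)/(-3 + l) (O(l, s) = (s - ⅕)/(-3 + l) = (-⅕ + s)/(-3 + l))
r(v, t) = v - 15*t*v (r(v, t) = -15*t*v + v = v - 15*t*v)
635/r(O(-5, -5), c(4, 5)) = 635/((((-⅕ - 5)/(-3 - 5))*(1 - 60*5*4))) = 635/(((-26/5/(-8))*(1 - 15*80))) = 635/(((-⅛*(-26/5))*(1 - 1200))) = 635/(((13/20)*(-1199))) = 635/(-15587/20) = 635*(-20/15587) = -12700/15587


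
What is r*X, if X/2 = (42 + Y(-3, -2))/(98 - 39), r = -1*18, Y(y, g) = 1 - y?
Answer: -1656/59 ≈ -28.068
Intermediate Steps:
r = -18
X = 92/59 (X = 2*((42 + (1 - 1*(-3)))/(98 - 39)) = 2*((42 + (1 + 3))/59) = 2*((42 + 4)*(1/59)) = 2*(46*(1/59)) = 2*(46/59) = 92/59 ≈ 1.5593)
r*X = -18*92/59 = -1656/59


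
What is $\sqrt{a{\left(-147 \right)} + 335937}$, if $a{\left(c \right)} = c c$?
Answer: $\sqrt{357546} \approx 597.95$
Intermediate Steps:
$a{\left(c \right)} = c^{2}$
$\sqrt{a{\left(-147 \right)} + 335937} = \sqrt{\left(-147\right)^{2} + 335937} = \sqrt{21609 + 335937} = \sqrt{357546}$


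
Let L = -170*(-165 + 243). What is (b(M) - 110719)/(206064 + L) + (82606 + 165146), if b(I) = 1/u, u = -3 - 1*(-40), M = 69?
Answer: 294566039649/1188958 ≈ 2.4775e+5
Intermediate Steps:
u = 37 (u = -3 + 40 = 37)
L = -13260 (L = -170*78 = -13260)
b(I) = 1/37
(b(M) - 110719)/(206064 + L) + (82606 + 165146) = (1/37 - 110719)/(206064 - 13260) + (82606 + 165146) = -4096602/37/192804 + 247752 = -4096602/37*1/192804 + 247752 = -682767/1188958 + 247752 = 294566039649/1188958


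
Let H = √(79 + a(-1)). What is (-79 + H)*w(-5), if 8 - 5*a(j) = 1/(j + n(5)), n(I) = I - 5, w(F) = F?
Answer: 395 - 2*√505 ≈ 350.06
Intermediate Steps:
n(I) = -5 + I
a(j) = 8/5 - 1/(5*j) (a(j) = 8/5 - 1/(5*(j + (-5 + 5))) = 8/5 - 1/(5*(j + 0)) = 8/5 - 1/(5*j))
H = 2*√505/5 (H = √(79 + (⅕)*(-1 + 8*(-1))/(-1)) = √(79 + (⅕)*(-1)*(-1 - 8)) = √(79 + (⅕)*(-1)*(-9)) = √(79 + 9/5) = √(404/5) = 2*√505/5 ≈ 8.9889)
(-79 + H)*w(-5) = (-79 + 2*√505/5)*(-5) = 395 - 2*√505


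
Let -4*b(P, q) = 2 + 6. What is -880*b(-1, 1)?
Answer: 1760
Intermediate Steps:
b(P, q) = -2 (b(P, q) = -(2 + 6)/4 = -1/4*8 = -2)
-880*b(-1, 1) = -880*(-2) = 1760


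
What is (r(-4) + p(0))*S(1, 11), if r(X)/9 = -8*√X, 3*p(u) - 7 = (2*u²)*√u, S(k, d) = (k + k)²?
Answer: 28/3 - 576*I ≈ 9.3333 - 576.0*I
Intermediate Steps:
S(k, d) = 4*k² (S(k, d) = (2*k)² = 4*k²)
p(u) = 7/3 + 2*u^(5/2)/3 (p(u) = 7/3 + ((2*u²)*√u)/3 = 7/3 + (2*u^(5/2))/3 = 7/3 + 2*u^(5/2)/3)
r(X) = -72*√X (r(X) = 9*(-8*√X) = -72*√X)
(r(-4) + p(0))*S(1, 11) = (-144*I + (7/3 + 2*0^(5/2)/3))*(4*1²) = (-144*I + (7/3 + (⅔)*0))*(4*1) = (-144*I + (7/3 + 0))*4 = (-144*I + 7/3)*4 = (7/3 - 144*I)*4 = 28/3 - 576*I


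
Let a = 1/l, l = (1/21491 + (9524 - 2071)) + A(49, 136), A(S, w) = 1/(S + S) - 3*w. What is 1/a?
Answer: 14837622899/2106118 ≈ 7045.0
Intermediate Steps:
A(S, w) = 1/(2*S) - 3*w
l = 14837622899/2106118 (l = (1/21491 + (9524 - 2071)) + ((½)/49 - 3*136) = (1/21491 + 7453) + ((½)*(1/49) - 408) = 160172424/21491 + (1/98 - 408) = 160172424/21491 - 39983/98 = 14837622899/2106118 ≈ 7045.0)
a = 2106118/14837622899 (a = 1/(14837622899/2106118) = 2106118/14837622899 ≈ 0.00014194)
1/a = 1/(2106118/14837622899) = 14837622899/2106118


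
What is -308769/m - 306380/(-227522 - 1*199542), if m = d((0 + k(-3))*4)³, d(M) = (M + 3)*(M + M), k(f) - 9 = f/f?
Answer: 1558982215224473/2173092956672000 ≈ 0.71740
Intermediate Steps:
k(f) = 10 (k(f) = 9 + f/f = 9 + 1 = 10)
d(M) = 2*M*(3 + M) (d(M) = (3 + M)*(2*M) = 2*M*(3 + M))
m = 40707584000 (m = (2*((0 + 10)*4)*(3 + (0 + 10)*4))³ = (2*(10*4)*(3 + 10*4))³ = (2*40*(3 + 40))³ = (2*40*43)³ = 3440³ = 40707584000)
-308769/m - 306380/(-227522 - 1*199542) = -308769/40707584000 - 306380/(-227522 - 1*199542) = -308769*1/40707584000 - 306380/(-227522 - 199542) = -308769/40707584000 - 306380/(-427064) = -308769/40707584000 - 306380*(-1/427064) = -308769/40707584000 + 76595/106766 = 1558982215224473/2173092956672000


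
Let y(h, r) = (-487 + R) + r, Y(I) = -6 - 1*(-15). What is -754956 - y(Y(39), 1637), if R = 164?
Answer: -756270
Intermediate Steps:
Y(I) = 9 (Y(I) = -6 + 15 = 9)
y(h, r) = -323 + r (y(h, r) = (-487 + 164) + r = -323 + r)
-754956 - y(Y(39), 1637) = -754956 - (-323 + 1637) = -754956 - 1*1314 = -754956 - 1314 = -756270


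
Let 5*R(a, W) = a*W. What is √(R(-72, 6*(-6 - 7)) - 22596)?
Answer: 2*I*√134205/5 ≈ 146.54*I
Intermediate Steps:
R(a, W) = W*a/5 (R(a, W) = (a*W)/5 = (W*a)/5 = W*a/5)
√(R(-72, 6*(-6 - 7)) - 22596) = √((⅕)*(6*(-6 - 7))*(-72) - 22596) = √((⅕)*(6*(-13))*(-72) - 22596) = √((⅕)*(-78)*(-72) - 22596) = √(5616/5 - 22596) = √(-107364/5) = 2*I*√134205/5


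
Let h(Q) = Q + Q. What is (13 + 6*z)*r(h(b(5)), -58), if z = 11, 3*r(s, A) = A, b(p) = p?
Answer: -4582/3 ≈ -1527.3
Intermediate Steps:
h(Q) = 2*Q
r(s, A) = A/3
(13 + 6*z)*r(h(b(5)), -58) = (13 + 6*11)*((⅓)*(-58)) = (13 + 66)*(-58/3) = 79*(-58/3) = -4582/3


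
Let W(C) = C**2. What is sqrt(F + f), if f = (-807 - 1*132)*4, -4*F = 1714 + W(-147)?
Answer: I*sqrt(38347)/2 ≈ 97.912*I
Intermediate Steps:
F = -23323/4 (F = -(1714 + (-147)**2)/4 = -(1714 + 21609)/4 = -1/4*23323 = -23323/4 ≈ -5830.8)
f = -3756 (f = (-807 - 132)*4 = -939*4 = -3756)
sqrt(F + f) = sqrt(-23323/4 - 3756) = sqrt(-38347/4) = I*sqrt(38347)/2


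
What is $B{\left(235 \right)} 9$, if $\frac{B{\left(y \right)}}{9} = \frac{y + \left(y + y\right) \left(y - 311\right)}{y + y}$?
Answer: $- \frac{12231}{2} \approx -6115.5$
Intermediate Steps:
$B{\left(y \right)} = \frac{9 \left(y + 2 y \left(-311 + y\right)\right)}{2 y}$ ($B{\left(y \right)} = 9 \frac{y + \left(y + y\right) \left(y - 311\right)}{y + y} = 9 \frac{y + 2 y \left(-311 + y\right)}{2 y} = \frac{9 \left(y + 2 y \left(-311 + y\right)\right)}{2 y}$)
$B{\left(235 \right)} 9 = \left(- \frac{5589}{2} + 9 \cdot 235\right) 9 = \left(- \frac{5589}{2} + 2115\right) 9 = \left(- \frac{1359}{2}\right) 9 = - \frac{12231}{2}$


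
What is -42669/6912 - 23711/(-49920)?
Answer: -47409/8320 ≈ -5.6982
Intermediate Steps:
-42669/6912 - 23711/(-49920) = -42669*1/6912 - 23711*(-1/49920) = -4741/768 + 23711/49920 = -47409/8320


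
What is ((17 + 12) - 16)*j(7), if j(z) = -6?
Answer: -78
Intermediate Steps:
((17 + 12) - 16)*j(7) = ((17 + 12) - 16)*(-6) = (29 - 16)*(-6) = 13*(-6) = -78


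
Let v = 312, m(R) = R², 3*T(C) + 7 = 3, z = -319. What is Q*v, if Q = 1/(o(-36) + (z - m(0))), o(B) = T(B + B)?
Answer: -936/961 ≈ -0.97399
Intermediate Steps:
T(C) = -4/3 (T(C) = -7/3 + (⅓)*3 = -7/3 + 1 = -4/3)
o(B) = -4/3
Q = -3/961 (Q = 1/(-4/3 + (-319 - 1*0²)) = 1/(-4/3 + (-319 - 1*0)) = 1/(-4/3 + (-319 + 0)) = 1/(-4/3 - 319) = 1/(-961/3) = -3/961 ≈ -0.0031217)
Q*v = -3/961*312 = -936/961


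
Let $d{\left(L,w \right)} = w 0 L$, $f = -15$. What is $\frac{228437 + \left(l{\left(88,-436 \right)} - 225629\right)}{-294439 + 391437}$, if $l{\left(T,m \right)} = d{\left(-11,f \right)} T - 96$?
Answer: $\frac{1356}{48499} \approx 0.027959$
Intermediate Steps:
$d{\left(L,w \right)} = 0$ ($d{\left(L,w \right)} = 0 L = 0$)
$l{\left(T,m \right)} = -96$ ($l{\left(T,m \right)} = 0 T - 96 = 0 - 96 = -96$)
$\frac{228437 + \left(l{\left(88,-436 \right)} - 225629\right)}{-294439 + 391437} = \frac{228437 - 225725}{-294439 + 391437} = \frac{228437 - 225725}{96998} = \left(228437 - 225725\right) \frac{1}{96998} = 2712 \cdot \frac{1}{96998} = \frac{1356}{48499}$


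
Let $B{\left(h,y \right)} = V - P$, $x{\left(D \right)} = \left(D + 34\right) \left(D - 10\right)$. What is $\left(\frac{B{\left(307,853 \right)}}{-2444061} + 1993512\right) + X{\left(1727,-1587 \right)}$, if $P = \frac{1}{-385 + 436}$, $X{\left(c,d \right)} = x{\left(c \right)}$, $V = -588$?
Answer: $\frac{625373128336528}{124647111} \approx 5.0172 \cdot 10^{6}$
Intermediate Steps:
$x{\left(D \right)} = \left(-10 + D\right) \left(34 + D\right)$ ($x{\left(D \right)} = \left(34 + D\right) \left(-10 + D\right) = \left(-10 + D\right) \left(34 + D\right)$)
$X{\left(c,d \right)} = -340 + c^{2} + 24 c$
$P = \frac{1}{51} \approx 0.019608$
$B{\left(h,y \right)} = - \frac{29989}{51}$ ($B{\left(h,y \right)} = -588 - \frac{1}{51} = - \frac{29989}{51}$)
$\left(\frac{B{\left(307,853 \right)}}{-2444061} + 1993512\right) + X{\left(1727,-1587 \right)} = \left(- \frac{29989}{51 \left(-2444061\right)} + 1993512\right) + \left(-340 + 1727^{2} + 24 \cdot 1727\right) = \left(\left(- \frac{29989}{51}\right) \left(- \frac{1}{2444061}\right) + 1993512\right) + \left(-340 + 2982529 + 41448\right) = \left(\frac{29989}{124647111} + 1993512\right) + 3023637 = \frac{248485511573821}{124647111} + 3023637 = \frac{625373128336528}{124647111}$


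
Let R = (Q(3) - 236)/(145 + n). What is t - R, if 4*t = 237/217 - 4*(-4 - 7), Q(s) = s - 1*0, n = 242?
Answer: 3989039/335916 ≈ 11.875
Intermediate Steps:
Q(s) = s (Q(s) = s + 0 = s)
R = -233/387 (R = (3 - 236)/(145 + 242) = -233/387 ≈ -0.60207)
t = 9785/868 (t = (237/217 - 4*(-4 - 7))/4 = (237*(1/217) - 4*(-11))/4 = (237/217 - 1*(-44))/4 = (237/217 + 44)/4 = (¼)*(9785/217) = 9785/868 ≈ 11.273)
t - R = 9785/868 - 1*(-233/387) = 9785/868 + 233/387 = 3989039/335916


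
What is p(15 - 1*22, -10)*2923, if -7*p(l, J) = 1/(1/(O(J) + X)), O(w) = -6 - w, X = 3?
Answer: -2923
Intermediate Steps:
p(l, J) = 3/7 + J/7 (p(l, J) = -(-3/7 - J/7) = -(-3 - J)/7 = 3/7 + J/7)
p(15 - 1*22, -10)*2923 = (3/7 + (⅐)*(-10))*2923 = (3/7 - 10/7)*2923 = -1*2923 = -2923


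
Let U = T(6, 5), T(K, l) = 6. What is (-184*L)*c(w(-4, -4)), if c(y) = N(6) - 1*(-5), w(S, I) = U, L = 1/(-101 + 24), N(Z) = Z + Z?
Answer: 3128/77 ≈ 40.623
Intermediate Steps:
N(Z) = 2*Z
U = 6
L = -1/77 (L = 1/(-77) = -1/77 ≈ -0.012987)
w(S, I) = 6
c(y) = 17 (c(y) = 2*6 - 1*(-5) = 12 + 5 = 17)
(-184*L)*c(w(-4, -4)) = -184*(-1/77)*17 = (184/77)*17 = 3128/77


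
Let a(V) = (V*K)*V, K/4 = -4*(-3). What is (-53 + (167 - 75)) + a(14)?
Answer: 9447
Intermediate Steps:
K = 48 (K = 4*(-4*(-3)) = 4*12 = 48)
a(V) = 48*V² (a(V) = (V*48)*V = (48*V)*V = 48*V²)
(-53 + (167 - 75)) + a(14) = (-53 + (167 - 75)) + 48*14² = (-53 + 92) + 48*196 = 39 + 9408 = 9447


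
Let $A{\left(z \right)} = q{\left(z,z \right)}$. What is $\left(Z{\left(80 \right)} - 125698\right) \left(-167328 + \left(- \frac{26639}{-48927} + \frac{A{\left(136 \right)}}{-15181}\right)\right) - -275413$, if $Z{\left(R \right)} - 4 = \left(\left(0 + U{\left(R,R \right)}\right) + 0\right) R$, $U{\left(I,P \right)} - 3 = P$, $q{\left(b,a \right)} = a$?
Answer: $\frac{974688435780617}{48927} \approx 1.9921 \cdot 10^{10}$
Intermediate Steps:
$U{\left(I,P \right)} = 3 + P$
$A{\left(z \right)} = z$
$Z{\left(R \right)} = 4 + R \left(3 + R\right)$ ($Z{\left(R \right)} = 4 + \left(\left(0 + \left(3 + R\right)\right) + 0\right) R = 4 + \left(\left(3 + R\right) + 0\right) R = 4 + \left(3 + R\right) R = 4 + R \left(3 + R\right)$)
$\left(Z{\left(80 \right)} - 125698\right) \left(-167328 + \left(- \frac{26639}{-48927} + \frac{A{\left(136 \right)}}{-15181}\right)\right) - -275413 = \left(\left(4 + 80 \left(3 + 80\right)\right) - 125698\right) \left(-167328 + \left(- \frac{26639}{-48927} + \frac{136}{-15181}\right)\right) - -275413 = \left(\left(4 + 80 \cdot 83\right) - 125698\right) \left(-167328 + \left(\left(-26639\right) \left(- \frac{1}{48927}\right) + 136 \left(- \frac{1}{15181}\right)\right)\right) + 275413 = \left(\left(4 + 6640\right) - 125698\right) \left(-167328 + \left(\frac{26639}{48927} - \frac{8}{893}\right)\right) + 275413 = \left(6644 - 125698\right) \left(-167328 + \frac{497813}{929613}\right) + 275413 = \left(-119054\right) \left(- \frac{155549786251}{929613}\right) + 275413 = \frac{974674960648766}{48927} + 275413 = \frac{974688435780617}{48927}$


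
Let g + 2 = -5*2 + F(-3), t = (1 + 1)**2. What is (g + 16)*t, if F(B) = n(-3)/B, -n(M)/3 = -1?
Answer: 12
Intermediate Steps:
n(M) = 3 (n(M) = -3*(-1) = 3)
F(B) = 3/B
t = 4 (t = 2**2 = 4)
g = -13 (g = -2 + (-5*2 + 3/(-3)) = -2 + (-10 + 3*(-1/3)) = -2 + (-10 - 1) = -2 - 11 = -13)
(g + 16)*t = (-13 + 16)*4 = 3*4 = 12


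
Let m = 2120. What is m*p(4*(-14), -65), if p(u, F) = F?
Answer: -137800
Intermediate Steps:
m*p(4*(-14), -65) = 2120*(-65) = -137800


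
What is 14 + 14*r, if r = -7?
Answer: -84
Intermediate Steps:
14 + 14*r = 14 + 14*(-7) = 14 - 98 = -84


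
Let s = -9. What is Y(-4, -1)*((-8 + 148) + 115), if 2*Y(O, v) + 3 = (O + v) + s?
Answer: -4335/2 ≈ -2167.5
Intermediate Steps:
Y(O, v) = -6 + O/2 + v/2 (Y(O, v) = -3/2 + ((O + v) - 9)/2 = -3/2 + (-9 + O + v)/2 = -3/2 + (-9/2 + O/2 + v/2) = -6 + O/2 + v/2)
Y(-4, -1)*((-8 + 148) + 115) = (-6 + (½)*(-4) + (½)*(-1))*((-8 + 148) + 115) = (-6 - 2 - ½)*(140 + 115) = -17/2*255 = -4335/2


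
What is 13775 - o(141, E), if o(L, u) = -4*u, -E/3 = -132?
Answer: 15359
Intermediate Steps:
E = 396 (E = -3*(-132) = 396)
13775 - o(141, E) = 13775 - (-4)*396 = 13775 - 1*(-1584) = 13775 + 1584 = 15359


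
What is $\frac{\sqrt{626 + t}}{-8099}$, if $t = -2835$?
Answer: $- \frac{47 i}{8099} \approx - 0.0058032 i$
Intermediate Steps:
$\frac{\sqrt{626 + t}}{-8099} = \frac{\sqrt{626 - 2835}}{-8099} = \sqrt{-2209} \left(- \frac{1}{8099}\right) = 47 i \left(- \frac{1}{8099}\right) = - \frac{47 i}{8099}$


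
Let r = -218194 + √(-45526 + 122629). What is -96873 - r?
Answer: 121321 - 3*√8567 ≈ 1.2104e+5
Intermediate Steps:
r = -218194 + 3*√8567 (r = -218194 + √77103 = -218194 + 3*√8567 ≈ -2.1792e+5)
-96873 - r = -96873 - (-218194 + 3*√8567) = -96873 + (218194 - 3*√8567) = 121321 - 3*√8567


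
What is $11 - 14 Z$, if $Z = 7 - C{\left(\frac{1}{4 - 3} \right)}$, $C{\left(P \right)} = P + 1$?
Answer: $-59$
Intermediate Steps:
$C{\left(P \right)} = 1 + P$
$Z = 5$ ($Z = 7 - \left(1 + \frac{1}{4 - 3}\right) = 7 - \left(1 + 1^{-1}\right) = 7 - \left(1 + 1\right) = 7 - 2 = 5$)
$11 - 14 Z = 11 - 70 = -59$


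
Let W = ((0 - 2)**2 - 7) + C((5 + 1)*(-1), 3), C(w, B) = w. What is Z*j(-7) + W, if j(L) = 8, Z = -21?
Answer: -177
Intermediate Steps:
W = -9 (W = ((0 - 2)**2 - 7) + (5 + 1)*(-1) = ((-2)**2 - 7) + 6*(-1) = (4 - 7) - 6 = -3 - 6 = -9)
Z*j(-7) + W = -21*8 - 9 = -168 - 9 = -177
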